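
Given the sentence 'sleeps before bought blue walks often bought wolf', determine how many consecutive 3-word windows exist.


Word trigrams from [8] words:
  Trigram 1: (sleeps before bought)
  Trigram 2: (before bought blue)
  Trigram 3: (bought blue walks)
  Trigram 4: (blue walks often)
  Trigram 5: (walks often bought)
  Trigram 6: (often bought wolf)
Total word trigrams: 8 - 2 = 6

6


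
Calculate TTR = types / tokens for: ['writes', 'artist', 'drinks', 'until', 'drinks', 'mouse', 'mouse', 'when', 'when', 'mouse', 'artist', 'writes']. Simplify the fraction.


Tokens: 12
Unique types: ('artist', 'drinks', 'mouse', 'until', 'when', 'writes') = 6
TTR = 6/12
Simplify: divide both by 6 -> 1/2
TTR = 1/2

1/2


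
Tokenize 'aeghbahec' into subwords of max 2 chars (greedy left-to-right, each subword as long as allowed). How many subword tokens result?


'aeghbahec' has 9 characters.
Chunking with max size 2:
  Chunk 1: 'ae' (positions 0-1)
  Chunk 2: 'gh' (positions 2-3)
  Chunk 3: 'ba' (positions 4-5)
  Chunk 4: 'he' (positions 6-7)
  Chunk 5: 'c' (positions 8-8)
Total chunks: ceil(9 / 2) = 5

5


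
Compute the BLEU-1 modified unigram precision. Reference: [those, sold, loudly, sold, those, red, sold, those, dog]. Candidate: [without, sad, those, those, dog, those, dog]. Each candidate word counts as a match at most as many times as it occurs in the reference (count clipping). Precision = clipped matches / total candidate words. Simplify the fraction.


Reference word counts: {'dog': 1, 'loudly': 1, 'red': 1, 'sold': 3, 'those': 3}
Checking each candidate word (with clipping):
  'without' -> not in reference -> no match (matches: 0)
  'sad' -> not in reference -> no match (matches: 0)
  'those' -> in reference (ref count 3, used 1/3) -> match (matches: 1)
  'those' -> in reference (ref count 3, used 2/3) -> match (matches: 2)
  'dog' -> in reference (ref count 1, used 1/1) -> match (matches: 3)
  'those' -> in reference (ref count 3, used 3/3) -> match (matches: 4)
  'dog' -> ref count 1 already used up (1/1) -> clipped, no match (matches: 4)
Clipped matches: 4, Candidate length: 7
Precision = 4/7

4/7


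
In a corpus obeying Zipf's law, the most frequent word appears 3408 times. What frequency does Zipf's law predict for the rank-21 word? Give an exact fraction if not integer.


Zipf's law: freq(rank) = f1 / rank
f1 = 3408, rank = 21
freq = 3408 / 21
GCD(3408, 21) = 3
Simplified: 1136/7

1136/7


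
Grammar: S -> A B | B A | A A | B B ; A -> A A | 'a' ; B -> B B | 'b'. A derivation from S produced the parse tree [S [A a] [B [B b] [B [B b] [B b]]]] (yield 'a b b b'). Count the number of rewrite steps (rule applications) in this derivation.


Every bracketed nonterminal node [X ...] in the tree is produced by exactly one rule application.
Reading the tree off as a leftmost derivation:
  Step 1: S  =>  A B   (applied S -> A B)
  Step 2: A B  =>  a B   (applied A -> a)
  Step 3: a B  =>  a B B   (applied B -> B B)
  Step 4: a B B  =>  a b B   (applied B -> b)
  Step 5: a b B  =>  a b B B   (applied B -> B B)
  Step 6: a b B B  =>  a b b B   (applied B -> b)
  Step 7: a b b B  =>  a b b b   (applied B -> b)
Final yield: a b b b
Total rewrite steps: 7

7


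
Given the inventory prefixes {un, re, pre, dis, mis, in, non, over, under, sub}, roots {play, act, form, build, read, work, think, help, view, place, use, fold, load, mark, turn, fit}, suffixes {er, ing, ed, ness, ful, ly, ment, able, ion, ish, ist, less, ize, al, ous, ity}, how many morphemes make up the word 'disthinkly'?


Segmenting 'disthinkly' against the inventory:
  'dis' -> prefix (morpheme 1)
  'think' -> root (morpheme 2)
  'ly' -> suffix (morpheme 3)
Total morphemes: 3

3


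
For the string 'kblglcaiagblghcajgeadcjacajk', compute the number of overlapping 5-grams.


String 'kblglcaiagblghcajgeadcjacajk' has length L = 28.
Number of overlapping n-grams = L - n + 1
Substituting: 28 - 5 + 1 = 24

24


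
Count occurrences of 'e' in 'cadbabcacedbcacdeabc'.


Scanning 'cadbabcacedbcacdeabc' for 'e':
  Position 9: 'e' -> MATCH (count: 1)
  Position 16: 'e' -> MATCH (count: 2)
Total occurrences of 'e': 2

2


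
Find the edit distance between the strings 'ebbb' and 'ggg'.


Building DP table for s1='ebbb' (len 4) and s2='ggg' (len 3):
       g  g  g
    0  1  2  3
  e 1  1  2  3
  b 2  2  2  3
  b 3  3  3  3
  b 4  4  4  4
Edit distance = dp[4][3] = 4

4


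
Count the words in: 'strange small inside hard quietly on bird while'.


Counting words by splitting on spaces:
  Word 1: 'strange'
  Word 2: 'small'
  Word 3: 'inside'
  Word 4: 'hard'
  Word 5: 'quietly'
  Word 6: 'on'
  Word 7: 'bird'
  Word 8: 'while'
Total words: 8

8


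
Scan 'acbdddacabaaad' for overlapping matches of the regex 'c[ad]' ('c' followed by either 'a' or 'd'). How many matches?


Pattern: c[ad] means 'c' followed by either 'a' or 'd'.
Scanning 'acbdddacabaaad' position-by-position:
  Pos 0: window 'ac' -> no
  Pos 1: window 'cb' -> no
  Pos 2: window 'bd' -> no
  Pos 3: window 'dd' -> no
  Pos 4: window 'dd' -> no
  Pos 5: window 'da' -> no
  Pos 6: window 'ac' -> no
  Pos 7: window 'ca' -> MATCH
  Pos 8: window 'ab' -> no
  Pos 9: window 'ba' -> no
  Pos 10: window 'aa' -> no
  Pos 11: window 'aa' -> no
  Pos 12: window 'ad' -> no
  Pos 13: window 'd' -> no
Total matches: 1

1


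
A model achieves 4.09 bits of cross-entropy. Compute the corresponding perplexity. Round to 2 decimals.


Perplexity formula: PP = 2^H
H = 4.09
PP = 2^4.09
Decompose: 2^4.09 = 2^4 * 2^0.09
2^4 = 16, 2^0.09 ~ 1.0643702
PP ~ 16 * 1.0643702 = 17.0299232
Rounded to 2 decimals: 17.03

17.03


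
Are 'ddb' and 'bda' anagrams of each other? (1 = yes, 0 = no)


Sort characters of 'ddb': 'bdd'
Sort characters of 'bda': 'abd'
Sorted forms differ -> they are NOT anagrams
Result: 0

0


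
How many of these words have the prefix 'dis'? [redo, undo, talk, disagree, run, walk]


Checking each word for prefix 'dis':
  'redo' -> no (count: 0)
  'undo' -> no (count: 0)
  'talk' -> no (count: 0)
  'disagree' -> YES, starts with 'dis' (count: 1)
  'run' -> no (count: 1)
  'walk' -> no (count: 1)
Total with prefix 'dis': 1

1


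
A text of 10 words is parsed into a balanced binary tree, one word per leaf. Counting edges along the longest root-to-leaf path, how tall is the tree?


In a balanced binary tree with n leaves the deepest leaf is ceil(log2(n)) edges below the root.
log2(10) = 3.3219
ceil(3.3219) = 4
height (edges) = 4

4


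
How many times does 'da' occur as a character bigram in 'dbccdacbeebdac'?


Scanning 'dbccdacbeebdac' for bigram 'da':
  Position 0: 'db' -> no
  Position 1: 'bc' -> no
  Position 2: 'cc' -> no
  Position 3: 'cd' -> no
  Position 4: 'da' -> MATCH
  Position 5: 'ac' -> no
  Position 6: 'cb' -> no
  Position 7: 'be' -> no
  Position 8: 'ee' -> no
  Position 9: 'eb' -> no
  Position 10: 'bd' -> no
  Position 11: 'da' -> MATCH
  Position 12: 'ac' -> no
Total matches: 2

2


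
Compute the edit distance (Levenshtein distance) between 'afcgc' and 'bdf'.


Building DP table for s1='afcgc' (len 5) and s2='bdf' (len 3):
       b  d  f
    0  1  2  3
  a 1  1  2  3
  f 2  2  2  2
  c 3  3  3  3
  g 4  4  4  4
  c 5  5  5  5
Edit distance = dp[5][3] = 5

5


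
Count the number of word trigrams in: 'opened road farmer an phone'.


Word trigrams from [5] words:
  Trigram 1: (opened road farmer)
  Trigram 2: (road farmer an)
  Trigram 3: (farmer an phone)
Total word trigrams: 5 - 2 = 3

3


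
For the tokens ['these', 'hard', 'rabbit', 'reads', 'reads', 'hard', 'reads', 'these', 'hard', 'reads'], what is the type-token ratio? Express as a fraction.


Tokens: 10
Unique types: ('hard', 'rabbit', 'reads', 'these') = 4
TTR = 4/10
Simplify: divide both by 2 -> 2/5
TTR = 2/5

2/5


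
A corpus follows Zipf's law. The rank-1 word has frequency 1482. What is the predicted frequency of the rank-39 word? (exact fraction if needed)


Zipf's law: freq(rank) = f1 / rank
f1 = 1482, rank = 39
freq = 1482 / 39
= 38

38


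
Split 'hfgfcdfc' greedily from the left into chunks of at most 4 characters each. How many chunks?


'hfgfcdfc' has 8 characters.
Chunking with max size 4:
  Chunk 1: 'hfgf' (positions 0-3)
  Chunk 2: 'cdfc' (positions 4-7)
Total chunks: ceil(8 / 4) = 2

2


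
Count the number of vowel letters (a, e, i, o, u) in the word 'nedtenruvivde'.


Scanning each character of 'nedtenruvivde':
  Position 1: 'n' -> consonant (running count: 0)
  Position 2: 'e' -> vowel (running count: 1)
  Position 3: 'd' -> consonant (running count: 1)
  Position 4: 't' -> consonant (running count: 1)
  Position 5: 'e' -> vowel (running count: 2)
  Position 6: 'n' -> consonant (running count: 2)
  Position 7: 'r' -> consonant (running count: 2)
  Position 8: 'u' -> vowel (running count: 3)
  Position 9: 'v' -> consonant (running count: 3)
  Position 10: 'i' -> vowel (running count: 4)
  Position 11: 'v' -> consonant (running count: 4)
  Position 12: 'd' -> consonant (running count: 4)
  Position 13: 'e' -> vowel (running count: 5)
Total vowels: 5

5


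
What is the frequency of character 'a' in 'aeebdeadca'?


Scanning 'aeebdeadca' for 'a':
  Position 0: 'a' -> MATCH (count: 1)
  Position 6: 'a' -> MATCH (count: 2)
  Position 9: 'a' -> MATCH (count: 3)
Total occurrences of 'a': 3

3


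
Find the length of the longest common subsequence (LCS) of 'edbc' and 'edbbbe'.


DP table for LCS of 'edbc' and 'edbbbe':
       e  d  b  b  b  e
    0  0  0  0  0  0  0
  e 0  1  1  1  1  1  1
  d 0  1  2  2  2  2  2
  b 0  1  2  3  3  3  3
  c 0  1  2  3  3  3  3
LCS: 'edb'
LCS length = 3

3


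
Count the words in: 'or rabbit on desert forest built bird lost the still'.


Counting words by splitting on spaces:
  Word 1: 'or'
  Word 2: 'rabbit'
  Word 3: 'on'
  Word 4: 'desert'
  Word 5: 'forest'
  Word 6: 'built'
  Word 7: 'bird'
  Word 8: 'lost'
  Word 9: 'the'
  Word 10: 'still'
Total words: 10

10


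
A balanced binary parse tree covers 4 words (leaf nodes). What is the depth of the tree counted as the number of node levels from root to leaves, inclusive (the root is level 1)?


In a balanced binary tree with n leaves the deepest leaf is ceil(log2(n)) edges below the root,
so counting node levels inclusive of root and leaves gives ceil(log2(n)) + 1 levels.
log2(4) = 2.0000
ceil(2.0000) = 2
levels = 2 + 1 = 3

3


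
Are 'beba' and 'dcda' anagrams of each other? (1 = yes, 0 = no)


Sort characters of 'beba': 'abbe'
Sort characters of 'dcda': 'acdd'
Sorted forms differ -> they are NOT anagrams
Result: 0

0


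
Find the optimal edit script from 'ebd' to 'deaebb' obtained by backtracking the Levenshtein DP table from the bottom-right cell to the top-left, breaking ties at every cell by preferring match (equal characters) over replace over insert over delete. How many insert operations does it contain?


Edit distance = 4. Backtracking from cell (3, 6) with preference match > replace > insert > delete,
then listing the resulting alignment 'ebd' -> 'deaebb' left to right:
  Step 1: insert 'd' [insertion #1]
  Step 2: insert 'e' [insertion #2]
  Step 3: insert 'a' [insertion #3]
  Step 4: keep 'e'
  Step 5: keep 'b'
  Step 6: replace d->b
Total insertions: 3

3


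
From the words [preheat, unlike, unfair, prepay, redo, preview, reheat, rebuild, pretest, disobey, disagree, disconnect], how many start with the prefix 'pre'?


Checking each word for prefix 'pre':
  'preheat' -> YES, starts with 'pre' (count: 1)
  'unlike' -> no (count: 1)
  'unfair' -> no (count: 1)
  'prepay' -> YES, starts with 'pre' (count: 2)
  'redo' -> no (count: 2)
  'preview' -> YES, starts with 'pre' (count: 3)
  'reheat' -> no (count: 3)
  'rebuild' -> no (count: 3)
  'pretest' -> YES, starts with 'pre' (count: 4)
  'disobey' -> no (count: 4)
  'disagree' -> no (count: 4)
  'disconnect' -> no (count: 4)
Total with prefix 'pre': 4

4


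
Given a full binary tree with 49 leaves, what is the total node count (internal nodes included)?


Leaf nodes (terminals): 49
Internal nodes = n - 1 = 49 - 1 = 48
Total = leaves + internal = 49 + 48 = 97

97


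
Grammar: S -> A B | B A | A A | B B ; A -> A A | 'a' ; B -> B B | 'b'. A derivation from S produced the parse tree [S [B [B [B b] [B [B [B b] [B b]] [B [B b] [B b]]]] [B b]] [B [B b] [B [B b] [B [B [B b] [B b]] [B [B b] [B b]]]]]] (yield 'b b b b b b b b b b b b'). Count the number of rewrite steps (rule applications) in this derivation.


Every bracketed nonterminal node [X ...] in the tree is produced by exactly one rule application.
Reading the tree off as a leftmost derivation:
  Step 1: S  =>  B B   (applied S -> B B)
  Step 2: B B  =>  B B B   (applied B -> B B)
  Step 3: B B B  =>  B B B B   (applied B -> B B)
  Step 4: B B B B  =>  b B B B   (applied B -> b)
  Step 5: b B B B  =>  b B B B B   (applied B -> B B)
  Step 6: b B B B B  =>  b B B B B B   (applied B -> B B)
  Step 7: b B B B B B  =>  b b B B B B   (applied B -> b)
  Step 8: b b B B B B  =>  b b b B B B   (applied B -> b)
  Step 9: b b b B B B  =>  b b b B B B B   (applied B -> B B)
  Step 10: b b b B B B B  =>  b b b b B B B   (applied B -> b)
  Step 11: b b b b B B B  =>  b b b b b B B   (applied B -> b)
  Step 12: b b b b b B B  =>  b b b b b b B   (applied B -> b)
  Step 13: b b b b b b B  =>  b b b b b b B B   (applied B -> B B)
  Step 14: b b b b b b B B  =>  b b b b b b b B   (applied B -> b)
  Step 15: b b b b b b b B  =>  b b b b b b b B B   (applied B -> B B)
  Step 16: b b b b b b b B B  =>  b b b b b b b b B   (applied B -> b)
  Step 17: b b b b b b b b B  =>  b b b b b b b b B B   (applied B -> B B)
  Step 18: b b b b b b b b B B  =>  b b b b b b b b B B B   (applied B -> B B)
  Step 19: b b b b b b b b B B B  =>  b b b b b b b b b B B   (applied B -> b)
  Step 20: b b b b b b b b b B B  =>  b b b b b b b b b b B   (applied B -> b)
  Step 21: b b b b b b b b b b B  =>  b b b b b b b b b b B B   (applied B -> B B)
  Step 22: b b b b b b b b b b B B  =>  b b b b b b b b b b b B   (applied B -> b)
  Step 23: b b b b b b b b b b b B  =>  b b b b b b b b b b b b   (applied B -> b)
Final yield: b b b b b b b b b b b b
Total rewrite steps: 23

23


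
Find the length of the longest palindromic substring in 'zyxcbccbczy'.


Scanning 'zyxcbccbczy' for palindromic substrings.
Substring at positions 3-8: 'cbccbc'.
Check: reverse('cbccbc') = 'cbccbc' -> palindrome confirmed.
Neighbouring characters ('x' / 'z') break symmetry, so it cannot extend further.
No longer palindromic substring exists; longest length = 6

6


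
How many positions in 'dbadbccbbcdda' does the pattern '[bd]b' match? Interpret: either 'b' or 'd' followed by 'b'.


Pattern: [bd]b means either 'b' or 'd' followed by 'b'.
Scanning 'dbadbccbbcdda' position-by-position:
  Pos 0: window 'db' -> MATCH
  Pos 1: window 'ba' -> no
  Pos 2: window 'ad' -> no
  Pos 3: window 'db' -> MATCH
  Pos 4: window 'bc' -> no
  Pos 5: window 'cc' -> no
  Pos 6: window 'cb' -> no
  Pos 7: window 'bb' -> MATCH
  Pos 8: window 'bc' -> no
  Pos 9: window 'cd' -> no
  Pos 10: window 'dd' -> no
  Pos 11: window 'da' -> no
  Pos 12: window 'a' -> no
Total matches: 3

3


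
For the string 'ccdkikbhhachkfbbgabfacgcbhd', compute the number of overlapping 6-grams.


String 'ccdkikbhhachkfbbgabfacgcbhd' has length L = 27.
Number of overlapping n-grams = L - n + 1
Substituting: 27 - 6 + 1 = 22

22


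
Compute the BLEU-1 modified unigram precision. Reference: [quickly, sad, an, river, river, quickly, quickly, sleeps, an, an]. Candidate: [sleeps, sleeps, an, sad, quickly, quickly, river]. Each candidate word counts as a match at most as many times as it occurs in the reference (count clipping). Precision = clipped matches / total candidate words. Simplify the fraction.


Reference word counts: {'an': 3, 'quickly': 3, 'river': 2, 'sad': 1, 'sleeps': 1}
Checking each candidate word (with clipping):
  'sleeps' -> in reference (ref count 1, used 1/1) -> match (matches: 1)
  'sleeps' -> ref count 1 already used up (1/1) -> clipped, no match (matches: 1)
  'an' -> in reference (ref count 3, used 1/3) -> match (matches: 2)
  'sad' -> in reference (ref count 1, used 1/1) -> match (matches: 3)
  'quickly' -> in reference (ref count 3, used 1/3) -> match (matches: 4)
  'quickly' -> in reference (ref count 3, used 2/3) -> match (matches: 5)
  'river' -> in reference (ref count 2, used 1/2) -> match (matches: 6)
Clipped matches: 6, Candidate length: 7
Precision = 6/7

6/7


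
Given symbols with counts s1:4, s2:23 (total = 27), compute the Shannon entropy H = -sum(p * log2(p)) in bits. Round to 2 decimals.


Computing entropy H = -sum(p_i * log2(p_i)):
  s1: p = 4/27 = 0.1481, -p*log2(p) = 0.4081
  s2: p = 23/27 = 0.8519, -p*log2(p) = 0.1971
H = sum of terms = 0.6052
Rounded to 2 decimals: 0.61

0.61


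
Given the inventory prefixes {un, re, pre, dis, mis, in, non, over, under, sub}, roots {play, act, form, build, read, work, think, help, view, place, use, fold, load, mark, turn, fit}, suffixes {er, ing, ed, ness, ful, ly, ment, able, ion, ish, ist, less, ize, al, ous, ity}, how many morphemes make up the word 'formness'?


Segmenting 'formness' against the inventory:
  'form' -> root (morpheme 1)
  'ness' -> suffix (morpheme 2)
Total morphemes: 2

2


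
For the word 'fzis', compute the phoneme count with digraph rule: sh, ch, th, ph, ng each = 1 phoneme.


Parsing 'fzis' greedily, digraphs first:
  'f' -> consonant phoneme (phonemes so far: 1)
  'z' -> consonant phoneme (phonemes so far: 2)
  'i' -> vowel phoneme (phonemes so far: 3)
  's' -> consonant phoneme (phonemes so far: 4)
Total phonemes: 4

4


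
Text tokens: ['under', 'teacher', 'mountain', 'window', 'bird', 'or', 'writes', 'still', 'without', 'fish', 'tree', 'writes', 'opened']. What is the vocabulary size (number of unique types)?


Listing all tokens and tracking unique types:
  Token 1: 'under' -> NEW (unique so far: 1)
  Token 2: 'teacher' -> NEW (unique so far: 2)
  Token 3: 'mountain' -> NEW (unique so far: 3)
  Token 4: 'window' -> NEW (unique so far: 4)
  Token 5: 'bird' -> NEW (unique so far: 5)
  Token 6: 'or' -> NEW (unique so far: 6)
  Token 7: 'writes' -> NEW (unique so far: 7)
  Token 8: 'still' -> NEW (unique so far: 8)
  Token 9: 'without' -> NEW (unique so far: 9)
  Token 10: 'fish' -> NEW (unique so far: 10)
  Token 11: 'tree' -> NEW (unique so far: 11)
  Token 12: 'writes' -> duplicate (unique so far: 11)
  Token 13: 'opened' -> NEW (unique so far: 12)
Unique types: ('bird', 'fish', 'mountain', 'opened', 'or', 'still', 'teacher', 'tree', 'under', 'window', 'without', 'writes')
Vocabulary size: 12

12


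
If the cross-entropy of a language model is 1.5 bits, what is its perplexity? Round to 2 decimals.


Perplexity formula: PP = 2^H
H = 1.5
PP = 2^1.5
Decompose: 2^1.5 = 2^1 * 2^0.5 = 2^1 * sqrt(2)
2^1 = 2, sqrt(2) ~ 1.4142136
PP ~ 2 * 1.4142136 = 2.8284272
Rounded to 2 decimals: 2.83

2.83


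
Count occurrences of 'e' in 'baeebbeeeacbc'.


Scanning 'baeebbeeeacbc' for 'e':
  Position 2: 'e' -> MATCH (count: 1)
  Position 3: 'e' -> MATCH (count: 2)
  Position 6: 'e' -> MATCH (count: 3)
  Position 7: 'e' -> MATCH (count: 4)
  Position 8: 'e' -> MATCH (count: 5)
Total occurrences of 'e': 5

5


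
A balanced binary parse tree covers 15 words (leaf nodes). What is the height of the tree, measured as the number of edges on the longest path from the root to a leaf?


In a balanced binary tree with n leaves the deepest leaf is ceil(log2(n)) edges below the root.
log2(15) = 3.9069
ceil(3.9069) = 4
height (edges) = 4

4


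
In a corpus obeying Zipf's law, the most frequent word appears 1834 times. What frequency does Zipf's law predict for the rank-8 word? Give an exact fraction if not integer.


Zipf's law: freq(rank) = f1 / rank
f1 = 1834, rank = 8
freq = 1834 / 8
GCD(1834, 8) = 2
Simplified: 917/4

917/4


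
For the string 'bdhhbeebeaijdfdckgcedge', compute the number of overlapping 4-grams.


String 'bdhhbeebeaijdfdckgcedge' has length L = 23.
Number of overlapping n-grams = L - n + 1
Substituting: 23 - 4 + 1 = 20

20


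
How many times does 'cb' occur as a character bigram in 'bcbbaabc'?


Scanning 'bcbbaabc' for bigram 'cb':
  Position 0: 'bc' -> no
  Position 1: 'cb' -> MATCH
  Position 2: 'bb' -> no
  Position 3: 'ba' -> no
  Position 4: 'aa' -> no
  Position 5: 'ab' -> no
  Position 6: 'bc' -> no
Total matches: 1

1


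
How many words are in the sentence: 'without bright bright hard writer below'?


Counting words by splitting on spaces:
  Word 1: 'without'
  Word 2: 'bright'
  Word 3: 'bright'
  Word 4: 'hard'
  Word 5: 'writer'
  Word 6: 'below'
Total words: 6

6


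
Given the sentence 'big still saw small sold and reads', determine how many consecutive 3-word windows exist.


Word trigrams from [7] words:
  Trigram 1: (big still saw)
  Trigram 2: (still saw small)
  Trigram 3: (saw small sold)
  Trigram 4: (small sold and)
  Trigram 5: (sold and reads)
Total word trigrams: 7 - 2 = 5

5


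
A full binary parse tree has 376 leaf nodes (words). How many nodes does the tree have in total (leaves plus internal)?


Leaf nodes (terminals): 376
Internal nodes = n - 1 = 376 - 1 = 375
Total = leaves + internal = 376 + 375 = 751

751


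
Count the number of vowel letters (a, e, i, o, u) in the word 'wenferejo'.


Scanning each character of 'wenferejo':
  Position 1: 'w' -> consonant (running count: 0)
  Position 2: 'e' -> vowel (running count: 1)
  Position 3: 'n' -> consonant (running count: 1)
  Position 4: 'f' -> consonant (running count: 1)
  Position 5: 'e' -> vowel (running count: 2)
  Position 6: 'r' -> consonant (running count: 2)
  Position 7: 'e' -> vowel (running count: 3)
  Position 8: 'j' -> consonant (running count: 3)
  Position 9: 'o' -> vowel (running count: 4)
Total vowels: 4

4


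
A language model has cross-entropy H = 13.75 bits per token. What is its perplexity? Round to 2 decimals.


Perplexity formula: PP = 2^H
H = 13.75
PP = 2^13.75
Decompose: 2^13.75 = 2^13 * 2^0.75
2^13 = 8192, 2^0.75 ~ 1.6817928
PP ~ 8192 * 1.6817928 = 13777.2466176
Rounded to 2 decimals: 13777.25

13777.25


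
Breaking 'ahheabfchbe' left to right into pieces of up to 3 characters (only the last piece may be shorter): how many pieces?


'ahheabfchbe' has 11 characters.
Chunking with max size 3:
  Chunk 1: 'ahh' (positions 0-2)
  Chunk 2: 'eab' (positions 3-5)
  Chunk 3: 'fch' (positions 6-8)
  Chunk 4: 'be' (positions 9-10)
Total chunks: ceil(11 / 3) = 4

4


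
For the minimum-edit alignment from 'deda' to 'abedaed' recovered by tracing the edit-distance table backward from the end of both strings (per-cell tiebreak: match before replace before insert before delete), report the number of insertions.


Edit distance = 4. Backtracking from cell (4, 7) with preference match > replace > insert > delete,
then listing the resulting alignment 'deda' -> 'abedaed' left to right:
  Step 1: insert 'a' [insertion #1]
  Step 2: replace d->b
  Step 3: keep 'e'
  Step 4: keep 'd'
  Step 5: keep 'a'
  Step 6: insert 'e' [insertion #2]
  Step 7: insert 'd' [insertion #3]
Total insertions: 3

3


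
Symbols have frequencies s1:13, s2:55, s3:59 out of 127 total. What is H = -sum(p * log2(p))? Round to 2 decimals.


Computing entropy H = -sum(p_i * log2(p_i)):
  s1: p = 13/127 = 0.1024, -p*log2(p) = 0.3366
  s2: p = 55/127 = 0.4331, -p*log2(p) = 0.5229
  s3: p = 59/127 = 0.4646, -p*log2(p) = 0.5138
H = sum of terms = 1.3733
Rounded to 2 decimals: 1.37

1.37


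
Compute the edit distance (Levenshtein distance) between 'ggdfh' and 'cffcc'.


Building DP table for s1='ggdfh' (len 5) and s2='cffcc' (len 5):
       c  f  f  c  c
    0  1  2  3  4  5
  g 1  1  2  3  4  5
  g 2  2  2  3  4  5
  d 3  3  3  3  4  5
  f 4  4  3  3  4  5
  h 5  5  4  4  4  5
Edit distance = dp[5][5] = 5

5


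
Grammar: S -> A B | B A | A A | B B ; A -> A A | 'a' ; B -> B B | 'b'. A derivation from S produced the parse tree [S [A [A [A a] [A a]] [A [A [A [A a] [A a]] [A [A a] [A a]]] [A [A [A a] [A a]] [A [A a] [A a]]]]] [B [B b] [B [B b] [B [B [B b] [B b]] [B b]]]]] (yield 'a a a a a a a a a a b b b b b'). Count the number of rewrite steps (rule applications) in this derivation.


Every bracketed nonterminal node [X ...] in the tree is produced by exactly one rule application.
Reading the tree off as a leftmost derivation:
  Step 1: S  =>  A B   (applied S -> A B)
  Step 2: A B  =>  A A B   (applied A -> A A)
  Step 3: A A B  =>  A A A B   (applied A -> A A)
  Step 4: A A A B  =>  a A A B   (applied A -> a)
  Step 5: a A A B  =>  a a A B   (applied A -> a)
  Step 6: a a A B  =>  a a A A B   (applied A -> A A)
  Step 7: a a A A B  =>  a a A A A B   (applied A -> A A)
  Step 8: a a A A A B  =>  a a A A A A B   (applied A -> A A)
  Step 9: a a A A A A B  =>  a a a A A A B   (applied A -> a)
  Step 10: a a a A A A B  =>  a a a a A A B   (applied A -> a)
  Step 11: a a a a A A B  =>  a a a a A A A B   (applied A -> A A)
  Step 12: a a a a A A A B  =>  a a a a a A A B   (applied A -> a)
  Step 13: a a a a a A A B  =>  a a a a a a A B   (applied A -> a)
  Step 14: a a a a a a A B  =>  a a a a a a A A B   (applied A -> A A)
  Step 15: a a a a a a A A B  =>  a a a a a a A A A B   (applied A -> A A)
  Step 16: a a a a a a A A A B  =>  a a a a a a a A A B   (applied A -> a)
  Step 17: a a a a a a a A A B  =>  a a a a a a a a A B   (applied A -> a)
  Step 18: a a a a a a a a A B  =>  a a a a a a a a A A B   (applied A -> A A)
  Step 19: a a a a a a a a A A B  =>  a a a a a a a a a A B   (applied A -> a)
  Step 20: a a a a a a a a a A B  =>  a a a a a a a a a a B   (applied A -> a)
  Step 21: a a a a a a a a a a B  =>  a a a a a a a a a a B B   (applied B -> B B)
  Step 22: a a a a a a a a a a B B  =>  a a a a a a a a a a b B   (applied B -> b)
  Step 23: a a a a a a a a a a b B  =>  a a a a a a a a a a b B B   (applied B -> B B)
  Step 24: a a a a a a a a a a b B B  =>  a a a a a a a a a a b b B   (applied B -> b)
  Step 25: a a a a a a a a a a b b B  =>  a a a a a a a a a a b b B B   (applied B -> B B)
  Step 26: a a a a a a a a a a b b B B  =>  a a a a a a a a a a b b B B B   (applied B -> B B)
  Step 27: a a a a a a a a a a b b B B B  =>  a a a a a a a a a a b b b B B   (applied B -> b)
  Step 28: a a a a a a a a a a b b b B B  =>  a a a a a a a a a a b b b b B   (applied B -> b)
  Step 29: a a a a a a a a a a b b b b B  =>  a a a a a a a a a a b b b b b   (applied B -> b)
Final yield: a a a a a a a a a a b b b b b
Total rewrite steps: 29

29


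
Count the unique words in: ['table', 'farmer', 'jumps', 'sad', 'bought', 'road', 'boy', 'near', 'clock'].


Listing all tokens and tracking unique types:
  Token 1: 'table' -> NEW (unique so far: 1)
  Token 2: 'farmer' -> NEW (unique so far: 2)
  Token 3: 'jumps' -> NEW (unique so far: 3)
  Token 4: 'sad' -> NEW (unique so far: 4)
  Token 5: 'bought' -> NEW (unique so far: 5)
  Token 6: 'road' -> NEW (unique so far: 6)
  Token 7: 'boy' -> NEW (unique so far: 7)
  Token 8: 'near' -> NEW (unique so far: 8)
  Token 9: 'clock' -> NEW (unique so far: 9)
Unique types: ('bought', 'boy', 'clock', 'farmer', 'jumps', 'near', 'road', 'sad', 'table')
Vocabulary size: 9

9


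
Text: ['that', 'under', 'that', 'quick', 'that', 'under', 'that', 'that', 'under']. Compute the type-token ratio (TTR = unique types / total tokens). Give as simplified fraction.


Tokens: 9
Unique types: ('quick', 'that', 'under') = 3
TTR = 3/9
Simplify: divide both by 3 -> 1/3
TTR = 1/3

1/3


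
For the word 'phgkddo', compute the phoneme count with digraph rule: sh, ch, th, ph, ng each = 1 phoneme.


Parsing 'phgkddo' greedily, digraphs first:
  'ph' -> digraph (1 consonant phoneme) (phonemes so far: 1)
  'g' -> consonant phoneme (phonemes so far: 2)
  'k' -> consonant phoneme (phonemes so far: 3)
  'd' -> consonant phoneme (phonemes so far: 4)
  'd' -> consonant phoneme (phonemes so far: 5)
  'o' -> vowel phoneme (phonemes so far: 6)
Total phonemes: 6

6


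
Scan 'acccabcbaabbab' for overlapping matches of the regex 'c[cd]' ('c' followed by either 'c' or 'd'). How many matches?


Pattern: c[cd] means 'c' followed by either 'c' or 'd'.
Scanning 'acccabcbaabbab' position-by-position:
  Pos 0: window 'ac' -> no
  Pos 1: window 'cc' -> MATCH
  Pos 2: window 'cc' -> MATCH
  Pos 3: window 'ca' -> no
  Pos 4: window 'ab' -> no
  Pos 5: window 'bc' -> no
  Pos 6: window 'cb' -> no
  Pos 7: window 'ba' -> no
  Pos 8: window 'aa' -> no
  Pos 9: window 'ab' -> no
  Pos 10: window 'bb' -> no
  Pos 11: window 'ba' -> no
  Pos 12: window 'ab' -> no
  Pos 13: window 'b' -> no
Total matches: 2

2


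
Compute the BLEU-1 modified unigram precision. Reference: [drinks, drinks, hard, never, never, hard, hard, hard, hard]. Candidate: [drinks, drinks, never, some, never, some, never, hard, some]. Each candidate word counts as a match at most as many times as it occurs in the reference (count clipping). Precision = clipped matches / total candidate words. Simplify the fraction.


Reference word counts: {'drinks': 2, 'hard': 5, 'never': 2}
Checking each candidate word (with clipping):
  'drinks' -> in reference (ref count 2, used 1/2) -> match (matches: 1)
  'drinks' -> in reference (ref count 2, used 2/2) -> match (matches: 2)
  'never' -> in reference (ref count 2, used 1/2) -> match (matches: 3)
  'some' -> not in reference -> no match (matches: 3)
  'never' -> in reference (ref count 2, used 2/2) -> match (matches: 4)
  'some' -> not in reference -> no match (matches: 4)
  'never' -> ref count 2 already used up (2/2) -> clipped, no match (matches: 4)
  'hard' -> in reference (ref count 5, used 1/5) -> match (matches: 5)
  'some' -> not in reference -> no match (matches: 5)
Clipped matches: 5, Candidate length: 9
Precision = 5/9

5/9


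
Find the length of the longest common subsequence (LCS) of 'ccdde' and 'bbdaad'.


DP table for LCS of 'ccdde' and 'bbdaad':
       b  b  d  a  a  d
    0  0  0  0  0  0  0
  c 0  0  0  0  0  0  0
  c 0  0  0  0  0  0  0
  d 0  0  0  1  1  1  1
  d 0  0  0  1  1  1  2
  e 0  0  0  1  1  1  2
LCS: 'dd'
LCS length = 2

2


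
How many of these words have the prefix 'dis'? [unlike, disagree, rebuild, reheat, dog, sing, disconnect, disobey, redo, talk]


Checking each word for prefix 'dis':
  'unlike' -> no (count: 0)
  'disagree' -> YES, starts with 'dis' (count: 1)
  'rebuild' -> no (count: 1)
  'reheat' -> no (count: 1)
  'dog' -> no (count: 1)
  'sing' -> no (count: 1)
  'disconnect' -> YES, starts with 'dis' (count: 2)
  'disobey' -> YES, starts with 'dis' (count: 3)
  'redo' -> no (count: 3)
  'talk' -> no (count: 3)
Total with prefix 'dis': 3

3


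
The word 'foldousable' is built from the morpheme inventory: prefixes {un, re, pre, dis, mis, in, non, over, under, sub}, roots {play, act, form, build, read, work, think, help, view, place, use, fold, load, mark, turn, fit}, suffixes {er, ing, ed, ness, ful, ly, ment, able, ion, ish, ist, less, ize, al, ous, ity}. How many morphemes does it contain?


Segmenting 'foldousable' against the inventory:
  'fold' -> root (morpheme 1)
  'ous' -> suffix (morpheme 2)
  'able' -> suffix (morpheme 3)
Total morphemes: 3

3


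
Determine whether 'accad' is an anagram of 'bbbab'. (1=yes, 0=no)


Sort characters of 'accad': 'aaccd'
Sort characters of 'bbbab': 'abbbb'
Sorted forms differ -> they are NOT anagrams
Result: 0

0


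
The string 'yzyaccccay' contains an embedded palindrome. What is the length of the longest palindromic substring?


Scanning 'yzyaccccay' for palindromic substrings.
Substring at positions 2-9: 'yaccccay'.
Check: reverse('yaccccay') = 'yaccccay' -> palindrome confirmed.
Neighbouring characters ('z' / '-') break symmetry, so it cannot extend further.
No longer palindromic substring exists; longest length = 8

8


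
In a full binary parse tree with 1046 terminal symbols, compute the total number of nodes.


Leaf nodes (terminals): 1046
Internal nodes = n - 1 = 1046 - 1 = 1045
Total = leaves + internal = 1046 + 1045 = 2091

2091


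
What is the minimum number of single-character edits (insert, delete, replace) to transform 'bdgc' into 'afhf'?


Building DP table for s1='bdgc' (len 4) and s2='afhf' (len 4):
       a  f  h  f
    0  1  2  3  4
  b 1  1  2  3  4
  d 2  2  2  3  4
  g 3  3  3  3  4
  c 4  4  4  4  4
Edit distance = dp[4][4] = 4

4


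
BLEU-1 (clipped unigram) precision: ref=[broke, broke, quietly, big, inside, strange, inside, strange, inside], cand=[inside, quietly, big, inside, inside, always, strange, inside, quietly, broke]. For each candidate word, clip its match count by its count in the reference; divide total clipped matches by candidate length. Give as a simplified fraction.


Reference word counts: {'big': 1, 'broke': 2, 'inside': 3, 'quietly': 1, 'strange': 2}
Checking each candidate word (with clipping):
  'inside' -> in reference (ref count 3, used 1/3) -> match (matches: 1)
  'quietly' -> in reference (ref count 1, used 1/1) -> match (matches: 2)
  'big' -> in reference (ref count 1, used 1/1) -> match (matches: 3)
  'inside' -> in reference (ref count 3, used 2/3) -> match (matches: 4)
  'inside' -> in reference (ref count 3, used 3/3) -> match (matches: 5)
  'always' -> not in reference -> no match (matches: 5)
  'strange' -> in reference (ref count 2, used 1/2) -> match (matches: 6)
  'inside' -> ref count 3 already used up (3/3) -> clipped, no match (matches: 6)
  'quietly' -> ref count 1 already used up (1/1) -> clipped, no match (matches: 6)
  'broke' -> in reference (ref count 2, used 1/2) -> match (matches: 7)
Clipped matches: 7, Candidate length: 10
Precision = 7/10

7/10


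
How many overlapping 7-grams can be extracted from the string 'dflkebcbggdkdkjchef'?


String 'dflkebcbggdkdkjchef' has length L = 19.
Number of overlapping n-grams = L - n + 1
Substituting: 19 - 7 + 1 = 13

13


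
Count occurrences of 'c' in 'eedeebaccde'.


Scanning 'eedeebaccde' for 'c':
  Position 7: 'c' -> MATCH (count: 1)
  Position 8: 'c' -> MATCH (count: 2)
Total occurrences of 'c': 2

2


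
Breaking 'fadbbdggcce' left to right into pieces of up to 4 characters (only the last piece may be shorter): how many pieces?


'fadbbdggcce' has 11 characters.
Chunking with max size 4:
  Chunk 1: 'fadb' (positions 0-3)
  Chunk 2: 'bdgg' (positions 4-7)
  Chunk 3: 'cce' (positions 8-10)
Total chunks: ceil(11 / 4) = 3

3


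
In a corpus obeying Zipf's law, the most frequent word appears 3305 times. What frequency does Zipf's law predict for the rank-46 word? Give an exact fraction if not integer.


Zipf's law: freq(rank) = f1 / rank
f1 = 3305, rank = 46
freq = 3305 / 46
GCD(3305, 46) = 1
Simplified: 3305/46

3305/46


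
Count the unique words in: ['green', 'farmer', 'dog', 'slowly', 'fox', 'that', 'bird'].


Listing all tokens and tracking unique types:
  Token 1: 'green' -> NEW (unique so far: 1)
  Token 2: 'farmer' -> NEW (unique so far: 2)
  Token 3: 'dog' -> NEW (unique so far: 3)
  Token 4: 'slowly' -> NEW (unique so far: 4)
  Token 5: 'fox' -> NEW (unique so far: 5)
  Token 6: 'that' -> NEW (unique so far: 6)
  Token 7: 'bird' -> NEW (unique so far: 7)
Unique types: ('bird', 'dog', 'farmer', 'fox', 'green', 'slowly', 'that')
Vocabulary size: 7

7


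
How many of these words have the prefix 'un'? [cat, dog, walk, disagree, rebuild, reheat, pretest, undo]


Checking each word for prefix 'un':
  'cat' -> no (count: 0)
  'dog' -> no (count: 0)
  'walk' -> no (count: 0)
  'disagree' -> no (count: 0)
  'rebuild' -> no (count: 0)
  'reheat' -> no (count: 0)
  'pretest' -> no (count: 0)
  'undo' -> YES, starts with 'un' (count: 1)
Total with prefix 'un': 1

1


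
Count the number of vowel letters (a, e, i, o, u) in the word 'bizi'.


Scanning each character of 'bizi':
  Position 1: 'b' -> consonant (running count: 0)
  Position 2: 'i' -> vowel (running count: 1)
  Position 3: 'z' -> consonant (running count: 1)
  Position 4: 'i' -> vowel (running count: 2)
Total vowels: 2

2


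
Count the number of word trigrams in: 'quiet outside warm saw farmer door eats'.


Word trigrams from [7] words:
  Trigram 1: (quiet outside warm)
  Trigram 2: (outside warm saw)
  Trigram 3: (warm saw farmer)
  Trigram 4: (saw farmer door)
  Trigram 5: (farmer door eats)
Total word trigrams: 7 - 2 = 5

5


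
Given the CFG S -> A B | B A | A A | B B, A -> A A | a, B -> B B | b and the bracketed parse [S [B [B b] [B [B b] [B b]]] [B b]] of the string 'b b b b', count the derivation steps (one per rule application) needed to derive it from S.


Every bracketed nonterminal node [X ...] in the tree is produced by exactly one rule application.
Reading the tree off as a leftmost derivation:
  Step 1: S  =>  B B   (applied S -> B B)
  Step 2: B B  =>  B B B   (applied B -> B B)
  Step 3: B B B  =>  b B B   (applied B -> b)
  Step 4: b B B  =>  b B B B   (applied B -> B B)
  Step 5: b B B B  =>  b b B B   (applied B -> b)
  Step 6: b b B B  =>  b b b B   (applied B -> b)
  Step 7: b b b B  =>  b b b b   (applied B -> b)
Final yield: b b b b
Total rewrite steps: 7

7


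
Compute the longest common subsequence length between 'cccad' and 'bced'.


DP table for LCS of 'cccad' and 'bced':
       b  c  e  d
    0  0  0  0  0
  c 0  0  1  1  1
  c 0  0  1  1  1
  c 0  0  1  1  1
  a 0  0  1  1  1
  d 0  0  1  1  2
LCS: 'cd'
LCS length = 2

2


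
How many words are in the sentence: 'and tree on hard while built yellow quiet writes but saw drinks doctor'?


Counting words by splitting on spaces:
  Word 1: 'and'
  Word 2: 'tree'
  Word 3: 'on'
  Word 4: 'hard'
  Word 5: 'while'
  Word 6: 'built'
  Word 7: 'yellow'
  Word 8: 'quiet'
  Word 9: 'writes'
  Word 10: 'but'
  Word 11: 'saw'
  Word 12: 'drinks'
  Word 13: 'doctor'
Total words: 13

13


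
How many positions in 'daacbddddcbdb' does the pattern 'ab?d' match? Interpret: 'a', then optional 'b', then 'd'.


Pattern: ab?d means 'a', then optional 'b', then 'd'.
Scanning 'daacbddddcbdb' position-by-position:
  Pos 0: window 'daa' -> no
  Pos 1: window 'aac' -> no
  Pos 2: window 'acb' -> no
  Pos 3: window 'cbd' -> no
  Pos 4: window 'bdd' -> no
  Pos 5: window 'ddd' -> no
  Pos 6: window 'ddd' -> no
  Pos 7: window 'ddc' -> no
  Pos 8: window 'dcb' -> no
  Pos 9: window 'cbd' -> no
  Pos 10: window 'bdb' -> no
  Pos 11: window 'db' -> no
  Pos 12: window 'b' -> no
Total matches: 0

0


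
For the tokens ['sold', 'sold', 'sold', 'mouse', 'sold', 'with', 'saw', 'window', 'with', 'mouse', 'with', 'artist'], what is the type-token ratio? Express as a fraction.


Tokens: 12
Unique types: ('artist', 'mouse', 'saw', 'sold', 'window', 'with') = 6
TTR = 6/12
Simplify: divide both by 6 -> 1/2
TTR = 1/2

1/2


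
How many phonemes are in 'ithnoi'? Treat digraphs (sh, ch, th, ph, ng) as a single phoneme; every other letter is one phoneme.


Parsing 'ithnoi' greedily, digraphs first:
  'i' -> vowel phoneme (phonemes so far: 1)
  'th' -> digraph (1 consonant phoneme) (phonemes so far: 2)
  'n' -> consonant phoneme (phonemes so far: 3)
  'o' -> vowel phoneme (phonemes so far: 4)
  'i' -> vowel phoneme (phonemes so far: 5)
Total phonemes: 5

5


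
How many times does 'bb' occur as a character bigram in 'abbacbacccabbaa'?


Scanning 'abbacbacccabbaa' for bigram 'bb':
  Position 0: 'ab' -> no
  Position 1: 'bb' -> MATCH
  Position 2: 'ba' -> no
  Position 3: 'ac' -> no
  Position 4: 'cb' -> no
  Position 5: 'ba' -> no
  Position 6: 'ac' -> no
  Position 7: 'cc' -> no
  Position 8: 'cc' -> no
  Position 9: 'ca' -> no
  Position 10: 'ab' -> no
  Position 11: 'bb' -> MATCH
  Position 12: 'ba' -> no
  Position 13: 'aa' -> no
Total matches: 2

2


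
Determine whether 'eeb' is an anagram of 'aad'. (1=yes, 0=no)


Sort characters of 'eeb': 'bee'
Sort characters of 'aad': 'aad'
Sorted forms differ -> they are NOT anagrams
Result: 0

0


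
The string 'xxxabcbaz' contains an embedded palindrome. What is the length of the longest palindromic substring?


Scanning 'xxxabcbaz' for palindromic substrings.
Substring at positions 3-7: 'abcba'.
Check: reverse('abcba') = 'abcba' -> palindrome confirmed.
Neighbouring characters ('x' / 'z') break symmetry, so it cannot extend further.
No longer palindromic substring exists; longest length = 5

5
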